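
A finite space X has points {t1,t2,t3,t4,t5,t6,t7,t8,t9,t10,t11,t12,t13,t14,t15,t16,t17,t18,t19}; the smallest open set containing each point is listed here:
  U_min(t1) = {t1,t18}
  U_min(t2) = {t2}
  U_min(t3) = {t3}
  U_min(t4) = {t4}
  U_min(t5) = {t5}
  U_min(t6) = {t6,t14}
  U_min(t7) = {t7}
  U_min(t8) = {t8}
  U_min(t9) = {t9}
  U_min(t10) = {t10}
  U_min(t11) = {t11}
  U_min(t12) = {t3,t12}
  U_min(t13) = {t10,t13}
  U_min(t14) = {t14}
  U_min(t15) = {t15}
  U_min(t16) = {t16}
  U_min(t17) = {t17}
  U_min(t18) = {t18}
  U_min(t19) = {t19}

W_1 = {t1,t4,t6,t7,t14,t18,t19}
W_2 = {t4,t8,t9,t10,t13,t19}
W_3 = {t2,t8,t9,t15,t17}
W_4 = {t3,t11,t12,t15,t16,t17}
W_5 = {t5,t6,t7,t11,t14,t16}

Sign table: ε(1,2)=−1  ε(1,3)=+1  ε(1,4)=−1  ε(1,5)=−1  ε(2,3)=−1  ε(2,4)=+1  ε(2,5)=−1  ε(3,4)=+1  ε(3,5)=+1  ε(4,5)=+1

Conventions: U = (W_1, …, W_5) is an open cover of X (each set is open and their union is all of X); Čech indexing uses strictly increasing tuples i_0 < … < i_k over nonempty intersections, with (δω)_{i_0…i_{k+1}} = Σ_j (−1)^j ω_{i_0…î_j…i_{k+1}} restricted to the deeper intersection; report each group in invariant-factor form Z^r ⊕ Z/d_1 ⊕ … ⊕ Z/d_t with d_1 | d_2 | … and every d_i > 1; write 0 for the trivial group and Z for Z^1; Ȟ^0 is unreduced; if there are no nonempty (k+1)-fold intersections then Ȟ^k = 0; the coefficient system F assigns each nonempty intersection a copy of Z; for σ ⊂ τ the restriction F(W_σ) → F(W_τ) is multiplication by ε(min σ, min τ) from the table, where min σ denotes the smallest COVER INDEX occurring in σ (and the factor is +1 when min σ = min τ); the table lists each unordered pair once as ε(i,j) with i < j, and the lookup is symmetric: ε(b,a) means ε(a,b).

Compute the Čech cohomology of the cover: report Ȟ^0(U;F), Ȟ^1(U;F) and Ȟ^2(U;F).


nerve simplices:
  W12={t4,t19} W15={t6,t7,t14} W23={t8,t9} W34={t15,t17} W45={t11,t16}
C dims 5,5; δ0: rk 5, SNF 1^4·2
degree 0: 5−5−0 = 0 → Ȟ^0 ≅ 0
degree 1: 5−0−5 = 0 plus torsion [2] → Ȟ^1 ≅ Z/2
degree 2: 0−0−0 = 0 → Ȟ^2 ≅ 0

Ȟ^0 = 0, Ȟ^1 = Z/2 and Ȟ^2 = 0


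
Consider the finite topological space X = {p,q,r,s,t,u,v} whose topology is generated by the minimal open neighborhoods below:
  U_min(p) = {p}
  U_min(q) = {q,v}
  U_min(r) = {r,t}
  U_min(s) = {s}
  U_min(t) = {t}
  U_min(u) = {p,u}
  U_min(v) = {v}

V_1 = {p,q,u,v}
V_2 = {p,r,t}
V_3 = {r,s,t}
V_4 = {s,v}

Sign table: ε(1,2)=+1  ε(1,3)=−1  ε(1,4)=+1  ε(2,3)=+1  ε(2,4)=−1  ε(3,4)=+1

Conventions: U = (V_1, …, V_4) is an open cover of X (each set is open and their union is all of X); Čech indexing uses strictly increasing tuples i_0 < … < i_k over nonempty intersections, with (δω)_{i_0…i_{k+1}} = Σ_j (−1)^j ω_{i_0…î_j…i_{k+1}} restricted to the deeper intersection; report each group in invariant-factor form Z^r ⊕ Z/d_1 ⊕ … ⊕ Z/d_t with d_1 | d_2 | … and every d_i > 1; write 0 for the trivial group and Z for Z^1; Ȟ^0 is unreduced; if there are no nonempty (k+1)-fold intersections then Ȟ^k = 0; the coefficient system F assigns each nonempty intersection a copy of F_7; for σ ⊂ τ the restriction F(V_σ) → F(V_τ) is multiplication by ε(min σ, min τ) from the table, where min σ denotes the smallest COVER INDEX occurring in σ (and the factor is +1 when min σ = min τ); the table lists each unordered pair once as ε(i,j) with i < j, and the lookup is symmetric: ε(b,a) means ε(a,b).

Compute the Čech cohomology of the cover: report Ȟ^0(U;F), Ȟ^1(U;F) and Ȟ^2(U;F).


Ȟ^0 ≅ Z/7, Ȟ^1 ≅ Z/7 and Ȟ^2 ≅ 0

nonempty overlaps:
  V12={p} V14={v} V23={r,t} V34={s}
C dims 4,4; δ0: rk_F7 3
degree 0: 4−3−0 = 1 → Ȟ^0 ≅ Z/7
degree 1: 4−0−3 = 1 → Ȟ^1 ≅ Z/7
degree 2: 0−0−0 = 0 → Ȟ^2 ≅ 0


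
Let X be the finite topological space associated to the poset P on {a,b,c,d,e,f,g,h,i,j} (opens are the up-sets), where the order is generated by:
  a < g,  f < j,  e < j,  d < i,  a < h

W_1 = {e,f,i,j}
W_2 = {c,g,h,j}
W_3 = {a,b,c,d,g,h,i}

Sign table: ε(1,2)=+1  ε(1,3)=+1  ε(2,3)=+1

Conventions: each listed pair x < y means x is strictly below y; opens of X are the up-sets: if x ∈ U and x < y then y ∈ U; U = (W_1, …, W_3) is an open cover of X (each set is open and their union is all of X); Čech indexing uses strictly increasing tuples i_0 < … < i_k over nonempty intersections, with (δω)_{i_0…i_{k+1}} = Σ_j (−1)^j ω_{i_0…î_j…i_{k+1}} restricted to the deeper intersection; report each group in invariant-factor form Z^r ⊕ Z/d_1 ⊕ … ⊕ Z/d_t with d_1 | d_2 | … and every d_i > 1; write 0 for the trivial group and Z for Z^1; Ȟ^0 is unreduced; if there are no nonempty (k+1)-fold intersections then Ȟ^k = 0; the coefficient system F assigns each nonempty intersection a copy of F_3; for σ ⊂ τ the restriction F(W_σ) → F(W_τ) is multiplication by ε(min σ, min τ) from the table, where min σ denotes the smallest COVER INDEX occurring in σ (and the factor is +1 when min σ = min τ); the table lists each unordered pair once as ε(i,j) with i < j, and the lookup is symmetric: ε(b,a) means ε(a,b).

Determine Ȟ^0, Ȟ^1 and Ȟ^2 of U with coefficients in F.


nonempty overlaps:
  W12={j} W13={i} W23={c,g,h}
C dims 3,3; δ0: rk_F3 2
degree 0: 3−2−0 = 1 → Ȟ^0 ≅ Z/3
degree 1: 3−0−2 = 1 → Ȟ^1 ≅ Z/3
degree 2: 0−0−0 = 0 → Ȟ^2 ≅ 0

Ȟ^0(U;F) ≅ Z/3, Ȟ^1(U;F) ≅ Z/3, Ȟ^2(U;F) ≅ 0


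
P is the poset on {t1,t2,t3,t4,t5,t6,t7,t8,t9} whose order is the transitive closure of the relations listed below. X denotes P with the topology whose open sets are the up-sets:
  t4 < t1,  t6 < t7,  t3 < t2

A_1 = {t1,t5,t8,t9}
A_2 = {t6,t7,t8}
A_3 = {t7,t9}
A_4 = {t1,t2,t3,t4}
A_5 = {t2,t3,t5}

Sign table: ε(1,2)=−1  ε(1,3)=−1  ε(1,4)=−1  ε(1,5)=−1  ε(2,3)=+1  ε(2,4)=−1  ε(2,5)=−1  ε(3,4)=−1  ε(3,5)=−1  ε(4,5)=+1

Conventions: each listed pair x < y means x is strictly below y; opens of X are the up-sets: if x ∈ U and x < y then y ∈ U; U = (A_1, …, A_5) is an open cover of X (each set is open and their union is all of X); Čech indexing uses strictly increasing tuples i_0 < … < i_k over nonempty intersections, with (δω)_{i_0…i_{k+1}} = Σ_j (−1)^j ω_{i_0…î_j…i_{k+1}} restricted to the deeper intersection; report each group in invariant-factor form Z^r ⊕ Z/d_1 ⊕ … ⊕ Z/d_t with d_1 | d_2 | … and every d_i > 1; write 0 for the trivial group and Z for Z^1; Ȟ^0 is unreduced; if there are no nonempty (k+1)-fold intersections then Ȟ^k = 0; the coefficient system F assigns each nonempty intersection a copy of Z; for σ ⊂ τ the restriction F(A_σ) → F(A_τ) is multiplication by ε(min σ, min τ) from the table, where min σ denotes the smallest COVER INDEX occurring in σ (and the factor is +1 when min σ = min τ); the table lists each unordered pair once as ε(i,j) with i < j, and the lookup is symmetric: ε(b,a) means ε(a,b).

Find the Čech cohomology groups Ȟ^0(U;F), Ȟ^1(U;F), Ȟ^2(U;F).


Ȟ^0 ≅ Z,  Ȟ^1 ≅ Z^2,  Ȟ^2 ≅ 0

cover nerve:
  A12={t8} A13={t9} A14={t1} A15={t5} A23={t7} A45={t2,t3}
C dims 5,6; δ0: rk 4, SNF 1^4
Ȟ^0: (5−4)−0=1 ⇒ Z
Ȟ^1: (6−0)−4=2 ⇒ Z^2
Ȟ^2: (0−0)−0=0 ⇒ 0


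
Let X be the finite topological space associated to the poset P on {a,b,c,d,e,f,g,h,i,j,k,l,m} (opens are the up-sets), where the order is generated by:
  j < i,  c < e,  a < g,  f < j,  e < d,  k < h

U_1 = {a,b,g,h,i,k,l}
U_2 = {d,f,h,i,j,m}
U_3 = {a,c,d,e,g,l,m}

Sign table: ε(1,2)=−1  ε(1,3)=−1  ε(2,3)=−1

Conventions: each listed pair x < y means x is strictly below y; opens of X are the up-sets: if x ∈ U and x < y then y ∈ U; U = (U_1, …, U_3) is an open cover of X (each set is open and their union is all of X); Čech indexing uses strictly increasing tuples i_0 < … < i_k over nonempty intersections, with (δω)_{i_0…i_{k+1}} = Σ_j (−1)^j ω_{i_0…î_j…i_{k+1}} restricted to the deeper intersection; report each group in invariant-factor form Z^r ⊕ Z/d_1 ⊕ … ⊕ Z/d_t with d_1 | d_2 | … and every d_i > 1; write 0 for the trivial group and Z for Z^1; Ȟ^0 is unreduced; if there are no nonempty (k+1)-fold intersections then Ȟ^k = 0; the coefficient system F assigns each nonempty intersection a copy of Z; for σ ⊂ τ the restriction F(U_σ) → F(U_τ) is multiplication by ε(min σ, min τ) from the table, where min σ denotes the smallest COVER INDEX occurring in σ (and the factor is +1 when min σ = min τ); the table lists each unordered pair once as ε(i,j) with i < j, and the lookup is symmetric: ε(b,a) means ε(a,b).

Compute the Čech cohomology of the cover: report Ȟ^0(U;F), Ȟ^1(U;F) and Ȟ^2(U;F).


Ȟ^0(U;F) ≅ 0, Ȟ^1(U;F) ≅ Z/2, Ȟ^2(U;F) ≅ 0

nonempty overlaps:
  U12={h,i} U13={a,g,l} U23={d,m}
C dims 3,3; δ0: rk 3, SNF 1^2·2
degree 0: 3−3−0 = 0 → Ȟ^0 ≅ 0
degree 1: 3−0−3 = 0 plus torsion [2] → Ȟ^1 ≅ Z/2
degree 2: 0−0−0 = 0 → Ȟ^2 ≅ 0


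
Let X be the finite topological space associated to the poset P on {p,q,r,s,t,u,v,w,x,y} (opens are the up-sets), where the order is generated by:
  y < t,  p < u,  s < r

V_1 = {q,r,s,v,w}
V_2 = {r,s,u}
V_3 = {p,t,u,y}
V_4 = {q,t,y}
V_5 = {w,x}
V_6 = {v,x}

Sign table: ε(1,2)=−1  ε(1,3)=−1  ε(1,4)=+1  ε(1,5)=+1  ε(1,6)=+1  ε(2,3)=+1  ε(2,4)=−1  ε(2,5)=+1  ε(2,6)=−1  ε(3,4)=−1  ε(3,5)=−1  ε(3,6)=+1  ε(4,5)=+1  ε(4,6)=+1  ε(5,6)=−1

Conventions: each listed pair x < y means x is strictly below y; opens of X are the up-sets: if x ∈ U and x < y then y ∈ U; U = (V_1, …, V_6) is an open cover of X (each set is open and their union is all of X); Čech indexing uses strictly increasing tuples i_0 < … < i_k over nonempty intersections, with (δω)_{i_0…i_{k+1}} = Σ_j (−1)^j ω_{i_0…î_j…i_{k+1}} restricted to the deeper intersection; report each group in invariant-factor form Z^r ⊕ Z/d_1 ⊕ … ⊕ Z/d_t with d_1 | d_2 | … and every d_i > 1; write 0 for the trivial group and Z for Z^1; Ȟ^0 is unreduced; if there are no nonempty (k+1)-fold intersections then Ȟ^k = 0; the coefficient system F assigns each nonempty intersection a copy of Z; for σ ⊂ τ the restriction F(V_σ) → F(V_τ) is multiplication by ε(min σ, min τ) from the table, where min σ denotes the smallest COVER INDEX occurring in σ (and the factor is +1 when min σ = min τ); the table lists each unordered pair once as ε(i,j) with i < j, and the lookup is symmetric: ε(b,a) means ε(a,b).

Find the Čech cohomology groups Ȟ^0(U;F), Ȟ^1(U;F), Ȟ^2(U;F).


Ȟ^0 = 0, Ȟ^1 = Z ⊕ Z/2 and Ȟ^2 = 0

intersection data:
  V12={r,s} V14={q} V15={w} V16={v} V23={u} V34={t,y} V56={x}
C dims 6,7; δ0: rk 6, SNF 1^5·2
Ȟ^0 = (6 − 6) − 0 = 0, so Ȟ^0 ≅ 0
Ȟ^1 = (7 − 0) − 6 = 1 plus torsion [2], so Ȟ^1 ≅ Z ⊕ Z/2
Ȟ^2 = (0 − 0) − 0 = 0, so Ȟ^2 ≅ 0


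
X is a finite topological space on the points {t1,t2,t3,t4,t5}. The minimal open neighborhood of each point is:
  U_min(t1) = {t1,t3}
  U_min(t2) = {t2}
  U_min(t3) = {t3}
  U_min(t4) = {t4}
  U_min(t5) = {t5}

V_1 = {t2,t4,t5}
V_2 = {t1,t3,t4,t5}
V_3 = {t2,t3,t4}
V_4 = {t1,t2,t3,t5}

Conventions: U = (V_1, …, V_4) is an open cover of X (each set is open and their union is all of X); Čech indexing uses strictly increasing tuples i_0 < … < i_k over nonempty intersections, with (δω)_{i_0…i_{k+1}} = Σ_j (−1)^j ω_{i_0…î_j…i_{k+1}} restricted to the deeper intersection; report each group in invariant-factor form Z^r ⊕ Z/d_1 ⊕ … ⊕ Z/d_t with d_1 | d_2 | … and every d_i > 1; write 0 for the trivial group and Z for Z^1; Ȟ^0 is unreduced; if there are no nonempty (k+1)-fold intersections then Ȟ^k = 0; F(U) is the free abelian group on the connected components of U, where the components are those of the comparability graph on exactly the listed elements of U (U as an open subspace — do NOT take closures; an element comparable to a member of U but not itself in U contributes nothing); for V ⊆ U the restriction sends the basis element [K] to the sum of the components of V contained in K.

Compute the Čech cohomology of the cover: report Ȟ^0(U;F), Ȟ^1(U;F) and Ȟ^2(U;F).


Ȟ^0 = Z^4,  Ȟ^1 = 0,  Ȟ^2 = 0

cover nerve:
  V12={t4,t5} V13={t2,t4} V14={t2,t5} V23={t3,t4} V24={t1,t3,t5} V34={t2,t3}
  V123={t4} V124={t5} V134={t2} V234={t3}
components per intersection:
  V1: {t2} {t4} {t5}
  V2: {t1,t3} {t4} {t5}
  V3: {t2} {t3} {t4}
  V4: {t1,t3} {t2} {t5}
  V12: {t4} {t5}
  V13: {t2} {t4}
  V14: {t2} {t5}
  V23: {t3} {t4}
  V24: {t1,t3} {t5}
  V34: {t2} {t3}
  V123: {t4}
  V124: {t5}
  V134: {t2}
  V234: {t3}
C dims 12,12,4; δ0: rk 8, SNF 1^8; δ1: rk 4, SNF 1^4
Ȟ^0: (12−8)−0=4 ⇒ Z^4
Ȟ^1: (12−4)−8=0 ⇒ 0
Ȟ^2: (4−0)−4=0 ⇒ 0


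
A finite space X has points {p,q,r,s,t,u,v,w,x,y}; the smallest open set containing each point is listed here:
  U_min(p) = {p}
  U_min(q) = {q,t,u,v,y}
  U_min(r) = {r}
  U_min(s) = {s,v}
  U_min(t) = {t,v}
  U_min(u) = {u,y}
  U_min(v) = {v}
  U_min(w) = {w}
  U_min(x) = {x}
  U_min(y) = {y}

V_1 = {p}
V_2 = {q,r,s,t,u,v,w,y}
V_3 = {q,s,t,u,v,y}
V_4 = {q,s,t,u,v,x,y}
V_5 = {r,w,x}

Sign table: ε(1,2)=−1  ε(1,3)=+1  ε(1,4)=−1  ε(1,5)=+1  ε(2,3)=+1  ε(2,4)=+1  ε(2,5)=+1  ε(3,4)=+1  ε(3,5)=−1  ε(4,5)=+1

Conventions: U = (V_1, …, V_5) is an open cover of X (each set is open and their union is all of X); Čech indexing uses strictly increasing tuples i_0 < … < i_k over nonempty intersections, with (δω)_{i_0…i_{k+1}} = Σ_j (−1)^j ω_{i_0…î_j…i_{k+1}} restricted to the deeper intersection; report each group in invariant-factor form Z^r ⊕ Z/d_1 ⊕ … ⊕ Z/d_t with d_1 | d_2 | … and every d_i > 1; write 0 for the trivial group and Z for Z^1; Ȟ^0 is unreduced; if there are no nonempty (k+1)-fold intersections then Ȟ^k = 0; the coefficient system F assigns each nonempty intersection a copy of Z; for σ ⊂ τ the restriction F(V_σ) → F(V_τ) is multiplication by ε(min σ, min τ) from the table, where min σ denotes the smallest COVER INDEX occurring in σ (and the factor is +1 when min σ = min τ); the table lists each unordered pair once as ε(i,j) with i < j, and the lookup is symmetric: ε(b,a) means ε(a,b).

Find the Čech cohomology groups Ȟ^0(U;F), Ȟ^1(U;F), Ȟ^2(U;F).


nerve simplices:
  V23={q,s,t,u,v,y} V24={q,s,t,u,v,y} V25={r,w} V34={q,s,t,u,v,y} V45={x}
  V234={q,s,t,u,v,y}
C dims 5,5,1; δ0: rk 3, SNF 1^3; δ1: rk 1, SNF 1^1
degree 0: 5−3−0 = 2 → Ȟ^0 ≅ Z^2
degree 1: 5−1−3 = 1 → Ȟ^1 ≅ Z
degree 2: 1−0−1 = 0 → Ȟ^2 ≅ 0

Ȟ^0 = Z^2, Ȟ^1 = Z and Ȟ^2 = 0


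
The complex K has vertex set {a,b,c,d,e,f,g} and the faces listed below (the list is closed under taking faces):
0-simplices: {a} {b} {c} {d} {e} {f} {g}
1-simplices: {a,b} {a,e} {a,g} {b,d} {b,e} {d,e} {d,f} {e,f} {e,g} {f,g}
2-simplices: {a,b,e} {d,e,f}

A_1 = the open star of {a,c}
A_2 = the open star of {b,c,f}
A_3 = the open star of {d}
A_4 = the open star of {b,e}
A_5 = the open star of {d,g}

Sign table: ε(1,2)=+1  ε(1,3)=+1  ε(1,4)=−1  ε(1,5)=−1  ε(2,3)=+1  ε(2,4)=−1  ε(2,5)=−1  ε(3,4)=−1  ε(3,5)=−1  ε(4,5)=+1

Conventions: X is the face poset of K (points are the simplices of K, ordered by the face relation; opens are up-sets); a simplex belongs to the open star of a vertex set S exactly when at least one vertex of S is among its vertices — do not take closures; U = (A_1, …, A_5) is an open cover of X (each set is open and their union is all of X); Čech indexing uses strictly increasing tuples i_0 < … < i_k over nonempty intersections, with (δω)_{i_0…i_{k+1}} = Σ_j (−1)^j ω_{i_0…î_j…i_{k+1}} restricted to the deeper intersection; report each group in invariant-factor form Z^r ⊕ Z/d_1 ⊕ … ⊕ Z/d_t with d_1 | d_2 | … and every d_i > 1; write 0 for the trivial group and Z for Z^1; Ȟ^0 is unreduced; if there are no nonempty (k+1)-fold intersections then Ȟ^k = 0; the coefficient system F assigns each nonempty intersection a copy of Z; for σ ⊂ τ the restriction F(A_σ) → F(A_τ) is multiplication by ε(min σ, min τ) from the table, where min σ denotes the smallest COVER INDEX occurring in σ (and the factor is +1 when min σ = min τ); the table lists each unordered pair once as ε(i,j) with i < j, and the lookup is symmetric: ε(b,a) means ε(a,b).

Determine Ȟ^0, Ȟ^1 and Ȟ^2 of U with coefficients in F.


Ȟ^0 ≅ Z,  Ȟ^1 ≅ Z,  Ȟ^2 ≅ 0

nerve of the cover:
  A1={{a},{c},{a,b},{a,e},{a,g},{a,b,e}} A2={{b},{c},{f},{a,b},{b,d},{b,e},{d,f},{e,f},{f,g},{a,b,e},{d,e,f}} A3={{d},{b,d},{d,e},{d,f},{d,e,f}} A4={{b},{e},{a,b},{a,e},{b,d},{b,e},{d,e},{e,f},{e,g},{a,b,e},{d,e,f}} A5={{d},{g},{a,g},{b,d},{d,e},{d,f},{e,g},{f,g},{d,e,f}}
  A12={{c},{a,b},{a,b,e}} A14={{a,b},{a,e},{a,b,e}} A15={{a,g}} A23={{b,d},{d,f},{d,e,f}} A24={{b},{a,b},{b,d},{b,e},{e,f},{a,b,e},{d,e,f}} A25={{b,d},{d,f},{f,g},{d,e,f}} A34={{b,d},{d,e},{d,e,f}} A35={{d},{b,d},{d,e},{d,f},{d,e,f}} A45={{b,d},{d,e},{e,g},{d,e,f}}
  A124={{a,b},{a,b,e}} A234={{b,d},{d,e,f}} A235={{b,d},{d,f},{d,e,f}} A245={{b,d},{d,e,f}} A345={{b,d},{d,e},{d,e,f}}
  A2345={{b,d},{d,e,f}}
C dims 5,9,5,1; δ0: rk 4, SNF 1^4; δ1: rk 4, SNF 1^4; δ2: rk 1, SNF 1^1
Ȟ^0 = (5 − 4) − 0 = 1, so Ȟ^0 ≅ Z
Ȟ^1 = (9 − 4) − 4 = 1, so Ȟ^1 ≅ Z
Ȟ^2 = (5 − 1) − 4 = 0, so Ȟ^2 ≅ 0


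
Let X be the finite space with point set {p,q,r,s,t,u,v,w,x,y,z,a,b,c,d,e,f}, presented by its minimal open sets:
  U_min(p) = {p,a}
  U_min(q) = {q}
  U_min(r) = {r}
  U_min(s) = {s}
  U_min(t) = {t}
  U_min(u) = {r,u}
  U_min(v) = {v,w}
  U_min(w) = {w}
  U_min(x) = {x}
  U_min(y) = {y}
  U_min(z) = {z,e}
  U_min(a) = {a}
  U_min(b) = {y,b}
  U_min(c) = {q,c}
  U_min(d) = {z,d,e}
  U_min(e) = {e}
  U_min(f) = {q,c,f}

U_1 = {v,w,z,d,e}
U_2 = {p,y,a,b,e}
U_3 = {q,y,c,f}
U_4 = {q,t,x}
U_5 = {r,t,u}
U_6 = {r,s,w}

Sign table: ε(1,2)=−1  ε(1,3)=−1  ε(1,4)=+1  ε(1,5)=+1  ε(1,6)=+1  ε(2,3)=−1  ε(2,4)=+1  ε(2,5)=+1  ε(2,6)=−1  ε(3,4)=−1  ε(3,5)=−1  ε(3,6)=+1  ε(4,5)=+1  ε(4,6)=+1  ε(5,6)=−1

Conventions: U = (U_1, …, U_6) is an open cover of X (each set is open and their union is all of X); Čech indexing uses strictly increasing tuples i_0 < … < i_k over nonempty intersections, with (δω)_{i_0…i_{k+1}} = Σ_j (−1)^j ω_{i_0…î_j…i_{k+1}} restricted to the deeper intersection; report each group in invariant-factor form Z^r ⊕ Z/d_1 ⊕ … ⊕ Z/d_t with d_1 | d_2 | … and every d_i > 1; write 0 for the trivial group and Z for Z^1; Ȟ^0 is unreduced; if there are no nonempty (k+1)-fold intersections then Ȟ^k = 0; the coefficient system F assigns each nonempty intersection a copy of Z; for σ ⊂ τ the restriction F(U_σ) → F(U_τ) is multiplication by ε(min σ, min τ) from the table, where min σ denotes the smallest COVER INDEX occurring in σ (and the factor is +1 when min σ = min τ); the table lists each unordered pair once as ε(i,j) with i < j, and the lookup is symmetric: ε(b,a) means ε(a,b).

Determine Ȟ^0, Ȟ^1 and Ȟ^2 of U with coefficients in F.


Ȟ^0 = Z; Ȟ^1 = Z; Ȟ^2 = 0

intersection data:
  U12={e} U16={w} U23={y} U34={q} U45={t} U56={r}
C dims 6,6; δ0: rk 5, SNF 1^5
Ȟ^0 = (6 − 5) − 0 = 1, so Ȟ^0 ≅ Z
Ȟ^1 = (6 − 0) − 5 = 1, so Ȟ^1 ≅ Z
Ȟ^2 = (0 − 0) − 0 = 0, so Ȟ^2 ≅ 0


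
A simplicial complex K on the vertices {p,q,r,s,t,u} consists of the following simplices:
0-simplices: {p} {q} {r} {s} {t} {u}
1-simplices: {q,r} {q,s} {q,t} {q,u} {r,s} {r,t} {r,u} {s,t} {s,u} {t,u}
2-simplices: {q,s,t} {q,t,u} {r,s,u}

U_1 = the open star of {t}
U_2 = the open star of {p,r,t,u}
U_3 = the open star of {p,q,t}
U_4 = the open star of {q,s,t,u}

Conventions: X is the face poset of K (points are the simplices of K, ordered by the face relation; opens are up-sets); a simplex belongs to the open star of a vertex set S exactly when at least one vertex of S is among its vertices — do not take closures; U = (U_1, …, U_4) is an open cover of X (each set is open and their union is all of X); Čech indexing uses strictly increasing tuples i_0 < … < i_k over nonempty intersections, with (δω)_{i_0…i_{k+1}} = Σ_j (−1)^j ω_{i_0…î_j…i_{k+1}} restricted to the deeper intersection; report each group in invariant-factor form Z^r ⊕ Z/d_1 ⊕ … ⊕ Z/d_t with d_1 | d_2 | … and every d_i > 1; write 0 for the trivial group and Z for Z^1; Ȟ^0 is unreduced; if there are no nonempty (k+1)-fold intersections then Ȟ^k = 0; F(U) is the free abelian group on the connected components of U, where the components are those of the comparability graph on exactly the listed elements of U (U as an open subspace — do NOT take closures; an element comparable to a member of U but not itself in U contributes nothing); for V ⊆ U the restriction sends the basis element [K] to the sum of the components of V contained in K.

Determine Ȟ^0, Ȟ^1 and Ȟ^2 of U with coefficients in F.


nerve of the cover:
  U1={{t},{q,t},{r,t},{s,t},{t,u},{q,s,t},{q,t,u}} U2={{p},{r},{t},{u},{q,r},{q,t},{q,u},{r,s},{r,t},{r,u},{s,t},{s,u},{t,u},{q,s,t},{q,t,u},{r,s,u}} U3={{p},{q},{t},{q,r},{q,s},{q,t},{q,u},{r,t},{s,t},{t,u},{q,s,t},{q,t,u}} U4={{q},{s},{t},{u},{q,r},{q,s},{q,t},{q,u},{r,s},{r,t},{r,u},{s,t},{s,u},{t,u},{q,s,t},{q,t,u},{r,s,u}}
  U12={{t},{q,t},{r,t},{s,t},{t,u},{q,s,t},{q,t,u}} U13={{t},{q,t},{r,t},{s,t},{t,u},{q,s,t},{q,t,u}} U14={{t},{q,t},{r,t},{s,t},{t,u},{q,s,t},{q,t,u}} U23={{p},{t},{q,r},{q,t},{q,u},{r,t},{s,t},{t,u},{q,s,t},{q,t,u}} U24={{t},{u},{q,r},{q,t},{q,u},{r,s},{r,t},{r,u},{s,t},{s,u},{t,u},{q,s,t},{q,t,u},{r,s,u}} U34={{q},{t},{q,r},{q,s},{q,t},{q,u},{r,t},{s,t},{t,u},{q,s,t},{q,t,u}}
  U123={{t},{q,t},{r,t},{s,t},{t,u},{q,s,t},{q,t,u}} U124={{t},{q,t},{r,t},{s,t},{t,u},{q,s,t},{q,t,u}} U134={{t},{q,t},{r,t},{s,t},{t,u},{q,s,t},{q,t,u}} U234={{t},{q,r},{q,t},{q,u},{r,t},{s,t},{t,u},{q,s,t},{q,t,u}}
  U1234={{t},{q,t},{r,t},{s,t},{t,u},{q,s,t},{q,t,u}}
components per intersection:
  U1: {{t},{q,t},{r,t},{s,t},{t,u},{q,s,t},{q,t,u}}
  U2: {{p}} {{r},{t},{u},{q,r},{q,t},{q,u},{r,s},{r,t},{r,u},{s,t},{s,u},{t,u},{q,s,t},{q,t,u},{r,s,u}}
  U3: {{p}} {{q},{t},{q,r},{q,s},{q,t},{q,u},{r,t},{s,t},{t,u},{q,s,t},{q,t,u}}
  U4: {{q},{s},{t},{u},{q,r},{q,s},{q,t},{q,u},{r,s},{r,t},{r,u},{s,t},{s,u},{t,u},{q,s,t},{q,t,u},{r,s,u}}
  U12: {{t},{q,t},{r,t},{s,t},{t,u},{q,s,t},{q,t,u}}
  U13: {{t},{q,t},{r,t},{s,t},{t,u},{q,s,t},{q,t,u}}
  U14: {{t},{q,t},{r,t},{s,t},{t,u},{q,s,t},{q,t,u}}
  U23: {{p}} {{t},{q,t},{q,u},{r,t},{s,t},{t,u},{q,s,t},{q,t,u}} {{q,r}}
  U24: {{t},{u},{q,t},{q,u},{r,s},{r,t},{r,u},{s,t},{s,u},{t,u},{q,s,t},{q,t,u},{r,s,u}} {{q,r}}
  U34: {{q},{t},{q,r},{q,s},{q,t},{q,u},{r,t},{s,t},{t,u},{q,s,t},{q,t,u}}
  U123: {{t},{q,t},{r,t},{s,t},{t,u},{q,s,t},{q,t,u}}
  U124: {{t},{q,t},{r,t},{s,t},{t,u},{q,s,t},{q,t,u}}
  U134: {{t},{q,t},{r,t},{s,t},{t,u},{q,s,t},{q,t,u}}
  U234: {{t},{q,t},{q,u},{r,t},{s,t},{t,u},{q,s,t},{q,t,u}} {{q,r}}
  U1234: {{t},{q,t},{r,t},{s,t},{t,u},{q,s,t},{q,t,u}}
C dims 6,9,5,1; δ0: rk 4, SNF 1^4; δ1: rk 4, SNF 1^4; δ2: rk 1, SNF 1^1
Ȟ^0 = (6 − 4) − 0 = 2, so Ȟ^0 ≅ Z^2
Ȟ^1 = (9 − 4) − 4 = 1, so Ȟ^1 ≅ Z
Ȟ^2 = (5 − 1) − 4 = 0, so Ȟ^2 ≅ 0

Ȟ^0 = Z^2; Ȟ^1 = Z; Ȟ^2 = 0


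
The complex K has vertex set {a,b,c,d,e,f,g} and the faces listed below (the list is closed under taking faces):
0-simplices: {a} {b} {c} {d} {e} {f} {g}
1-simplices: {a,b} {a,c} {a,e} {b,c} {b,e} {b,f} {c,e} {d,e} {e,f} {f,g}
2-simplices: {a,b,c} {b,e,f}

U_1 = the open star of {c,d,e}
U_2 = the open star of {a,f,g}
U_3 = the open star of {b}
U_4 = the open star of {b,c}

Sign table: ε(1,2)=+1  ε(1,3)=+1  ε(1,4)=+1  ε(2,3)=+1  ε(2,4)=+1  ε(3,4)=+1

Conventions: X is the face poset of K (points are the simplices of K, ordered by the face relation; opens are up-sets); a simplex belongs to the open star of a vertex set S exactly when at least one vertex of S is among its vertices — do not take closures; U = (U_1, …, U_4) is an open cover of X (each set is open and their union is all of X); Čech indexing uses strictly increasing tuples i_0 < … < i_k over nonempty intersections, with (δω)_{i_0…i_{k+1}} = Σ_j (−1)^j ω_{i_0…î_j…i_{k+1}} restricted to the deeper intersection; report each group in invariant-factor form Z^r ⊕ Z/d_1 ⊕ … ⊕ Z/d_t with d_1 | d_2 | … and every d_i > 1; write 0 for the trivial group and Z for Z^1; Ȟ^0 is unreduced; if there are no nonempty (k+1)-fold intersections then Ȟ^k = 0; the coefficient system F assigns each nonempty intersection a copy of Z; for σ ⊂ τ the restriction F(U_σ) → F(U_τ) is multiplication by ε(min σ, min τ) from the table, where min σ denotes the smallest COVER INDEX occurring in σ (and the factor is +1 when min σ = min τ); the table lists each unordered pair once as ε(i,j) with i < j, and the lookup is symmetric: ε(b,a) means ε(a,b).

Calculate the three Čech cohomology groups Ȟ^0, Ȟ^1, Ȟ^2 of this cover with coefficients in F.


nerve of the cover:
  U1={{c},{d},{e},{a,c},{a,e},{b,c},{b,e},{c,e},{d,e},{e,f},{a,b,c},{b,e,f}} U2={{a},{f},{g},{a,b},{a,c},{a,e},{b,f},{e,f},{f,g},{a,b,c},{b,e,f}} U3={{b},{a,b},{b,c},{b,e},{b,f},{a,b,c},{b,e,f}} U4={{b},{c},{a,b},{a,c},{b,c},{b,e},{b,f},{c,e},{a,b,c},{b,e,f}}
  U12={{a,c},{a,e},{e,f},{a,b,c},{b,e,f}} U13={{b,c},{b,e},{a,b,c},{b,e,f}} U14={{c},{a,c},{b,c},{b,e},{c,e},{a,b,c},{b,e,f}} U23={{a,b},{b,f},{a,b,c},{b,e,f}} U24={{a,b},{a,c},{b,f},{a,b,c},{b,e,f}} U34={{b},{a,b},{b,c},{b,e},{b,f},{a,b,c},{b,e,f}}
  U123={{a,b,c},{b,e,f}} U124={{a,c},{a,b,c},{b,e,f}} U134={{b,c},{b,e},{a,b,c},{b,e,f}} U234={{a,b},{b,f},{a,b,c},{b,e,f}}
  U1234={{a,b,c},{b,e,f}}
C dims 4,6,4,1; δ0: rk 3, SNF 1^3; δ1: rk 3, SNF 1^3; δ2: rk 1, SNF 1^1
Ȟ^0 = (4 − 3) − 0 = 1, so Ȟ^0 ≅ Z
Ȟ^1 = (6 − 3) − 3 = 0, so Ȟ^1 ≅ 0
Ȟ^2 = (4 − 1) − 3 = 0, so Ȟ^2 ≅ 0

Ȟ^0(U;F) ≅ Z, Ȟ^1(U;F) ≅ 0 and Ȟ^2(U;F) ≅ 0


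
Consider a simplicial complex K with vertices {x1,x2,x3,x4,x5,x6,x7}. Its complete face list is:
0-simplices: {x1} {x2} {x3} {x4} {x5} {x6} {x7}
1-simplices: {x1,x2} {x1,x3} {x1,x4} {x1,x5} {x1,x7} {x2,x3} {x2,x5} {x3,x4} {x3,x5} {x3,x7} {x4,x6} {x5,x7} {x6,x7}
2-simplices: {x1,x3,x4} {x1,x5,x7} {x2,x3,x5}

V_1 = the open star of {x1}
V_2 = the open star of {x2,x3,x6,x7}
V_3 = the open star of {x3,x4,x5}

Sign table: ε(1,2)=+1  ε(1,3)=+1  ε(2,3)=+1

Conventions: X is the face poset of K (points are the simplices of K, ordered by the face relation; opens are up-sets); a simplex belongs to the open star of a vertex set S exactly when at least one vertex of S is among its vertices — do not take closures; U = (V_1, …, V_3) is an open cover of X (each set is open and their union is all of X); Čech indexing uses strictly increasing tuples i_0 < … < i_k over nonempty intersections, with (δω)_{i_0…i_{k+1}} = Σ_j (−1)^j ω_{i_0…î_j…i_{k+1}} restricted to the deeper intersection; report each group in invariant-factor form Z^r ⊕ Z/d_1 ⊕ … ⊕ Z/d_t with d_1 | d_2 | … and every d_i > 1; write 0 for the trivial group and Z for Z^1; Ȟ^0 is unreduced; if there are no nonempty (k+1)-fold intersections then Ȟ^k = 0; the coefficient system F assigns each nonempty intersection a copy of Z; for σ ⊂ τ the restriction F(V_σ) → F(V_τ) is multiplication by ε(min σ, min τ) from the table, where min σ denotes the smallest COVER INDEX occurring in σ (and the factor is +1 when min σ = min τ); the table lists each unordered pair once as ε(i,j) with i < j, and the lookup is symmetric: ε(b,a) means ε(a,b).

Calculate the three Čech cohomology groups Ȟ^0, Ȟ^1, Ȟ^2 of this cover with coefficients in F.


Ȟ^0 = Z,  Ȟ^1 = 0,  Ȟ^2 = 0

nerve of the cover:
  V1={{x1},{x1,x2},{x1,x3},{x1,x4},{x1,x5},{x1,x7},{x1,x3,x4},{x1,x5,x7}} V2={{x2},{x3},{x6},{x7},{x1,x2},{x1,x3},{x1,x7},{x2,x3},{x2,x5},{x3,x4},{x3,x5},{x3,x7},{x4,x6},{x5,x7},{x6,x7},{x1,x3,x4},{x1,x5,x7},{x2,x3,x5}} V3={{x3},{x4},{x5},{x1,x3},{x1,x4},{x1,x5},{x2,x3},{x2,x5},{x3,x4},{x3,x5},{x3,x7},{x4,x6},{x5,x7},{x1,x3,x4},{x1,x5,x7},{x2,x3,x5}}
  V12={{x1,x2},{x1,x3},{x1,x7},{x1,x3,x4},{x1,x5,x7}} V13={{x1,x3},{x1,x4},{x1,x5},{x1,x3,x4},{x1,x5,x7}} V23={{x3},{x1,x3},{x2,x3},{x2,x5},{x3,x4},{x3,x5},{x3,x7},{x4,x6},{x5,x7},{x1,x3,x4},{x1,x5,x7},{x2,x3,x5}}
  V123={{x1,x3},{x1,x3,x4},{x1,x5,x7}}
C dims 3,3,1; δ0: rk 2, SNF 1^2; δ1: rk 1, SNF 1^1
Ȟ^0 = (3 − 2) − 0 = 1, so Ȟ^0 ≅ Z
Ȟ^1 = (3 − 1) − 2 = 0, so Ȟ^1 ≅ 0
Ȟ^2 = (1 − 0) − 1 = 0, so Ȟ^2 ≅ 0


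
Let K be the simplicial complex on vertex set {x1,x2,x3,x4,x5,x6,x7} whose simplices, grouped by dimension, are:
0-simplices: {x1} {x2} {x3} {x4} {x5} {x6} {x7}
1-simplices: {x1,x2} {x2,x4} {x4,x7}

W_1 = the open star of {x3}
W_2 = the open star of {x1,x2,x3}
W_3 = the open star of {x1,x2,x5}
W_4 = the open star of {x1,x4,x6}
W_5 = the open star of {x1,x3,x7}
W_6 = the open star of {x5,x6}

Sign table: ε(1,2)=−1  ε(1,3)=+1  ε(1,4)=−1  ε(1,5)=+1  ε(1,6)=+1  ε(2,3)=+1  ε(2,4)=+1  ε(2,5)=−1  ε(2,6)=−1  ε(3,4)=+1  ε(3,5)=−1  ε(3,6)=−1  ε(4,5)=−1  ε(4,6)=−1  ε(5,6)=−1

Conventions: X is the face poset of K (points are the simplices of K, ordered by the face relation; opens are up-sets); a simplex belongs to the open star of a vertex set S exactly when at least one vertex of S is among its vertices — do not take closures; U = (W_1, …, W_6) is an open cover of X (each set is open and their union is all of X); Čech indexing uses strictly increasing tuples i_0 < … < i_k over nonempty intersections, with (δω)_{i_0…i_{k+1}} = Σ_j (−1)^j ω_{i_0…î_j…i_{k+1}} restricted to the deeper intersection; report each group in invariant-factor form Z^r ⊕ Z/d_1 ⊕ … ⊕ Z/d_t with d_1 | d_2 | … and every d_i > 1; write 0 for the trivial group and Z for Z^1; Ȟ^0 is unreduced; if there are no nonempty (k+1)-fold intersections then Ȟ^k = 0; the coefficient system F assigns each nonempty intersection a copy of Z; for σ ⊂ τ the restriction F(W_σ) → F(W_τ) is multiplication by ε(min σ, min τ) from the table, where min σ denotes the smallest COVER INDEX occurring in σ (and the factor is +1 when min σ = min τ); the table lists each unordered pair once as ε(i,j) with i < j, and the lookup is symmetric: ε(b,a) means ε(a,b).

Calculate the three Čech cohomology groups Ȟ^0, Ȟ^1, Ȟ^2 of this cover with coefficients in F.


Ȟ^0 ≅ Z, Ȟ^1 ≅ Z, Ȟ^2 ≅ 0

nonempty overlaps:
  W1={{x3}} W2={{x1},{x2},{x3},{x1,x2},{x2,x4}} W3={{x1},{x2},{x5},{x1,x2},{x2,x4}} W4={{x1},{x4},{x6},{x1,x2},{x2,x4},{x4,x7}} W5={{x1},{x3},{x7},{x1,x2},{x4,x7}} W6={{x5},{x6}}
  W12={{x3}} W15={{x3}} W23={{x1},{x2},{x1,x2},{x2,x4}} W24={{x1},{x1,x2},{x2,x4}} W25={{x1},{x3},{x1,x2}} W34={{x1},{x1,x2},{x2,x4}} W35={{x1},{x1,x2}} W36={{x5}} W45={{x1},{x1,x2},{x4,x7}} W46={{x6}}
  W125={{x3}} W234={{x1},{x1,x2},{x2,x4}} W235={{x1},{x1,x2}} W245={{x1},{x1,x2}} W345={{x1},{x1,x2}}
  W2345={{x1},{x1,x2}}
C dims 6,10,5,1; δ0: rk 5, SNF 1^5; δ1: rk 4, SNF 1^4; δ2: rk 1, SNF 1^1
degree 0: 6−5−0 = 1 → Ȟ^0 ≅ Z
degree 1: 10−4−5 = 1 → Ȟ^1 ≅ Z
degree 2: 5−1−4 = 0 → Ȟ^2 ≅ 0


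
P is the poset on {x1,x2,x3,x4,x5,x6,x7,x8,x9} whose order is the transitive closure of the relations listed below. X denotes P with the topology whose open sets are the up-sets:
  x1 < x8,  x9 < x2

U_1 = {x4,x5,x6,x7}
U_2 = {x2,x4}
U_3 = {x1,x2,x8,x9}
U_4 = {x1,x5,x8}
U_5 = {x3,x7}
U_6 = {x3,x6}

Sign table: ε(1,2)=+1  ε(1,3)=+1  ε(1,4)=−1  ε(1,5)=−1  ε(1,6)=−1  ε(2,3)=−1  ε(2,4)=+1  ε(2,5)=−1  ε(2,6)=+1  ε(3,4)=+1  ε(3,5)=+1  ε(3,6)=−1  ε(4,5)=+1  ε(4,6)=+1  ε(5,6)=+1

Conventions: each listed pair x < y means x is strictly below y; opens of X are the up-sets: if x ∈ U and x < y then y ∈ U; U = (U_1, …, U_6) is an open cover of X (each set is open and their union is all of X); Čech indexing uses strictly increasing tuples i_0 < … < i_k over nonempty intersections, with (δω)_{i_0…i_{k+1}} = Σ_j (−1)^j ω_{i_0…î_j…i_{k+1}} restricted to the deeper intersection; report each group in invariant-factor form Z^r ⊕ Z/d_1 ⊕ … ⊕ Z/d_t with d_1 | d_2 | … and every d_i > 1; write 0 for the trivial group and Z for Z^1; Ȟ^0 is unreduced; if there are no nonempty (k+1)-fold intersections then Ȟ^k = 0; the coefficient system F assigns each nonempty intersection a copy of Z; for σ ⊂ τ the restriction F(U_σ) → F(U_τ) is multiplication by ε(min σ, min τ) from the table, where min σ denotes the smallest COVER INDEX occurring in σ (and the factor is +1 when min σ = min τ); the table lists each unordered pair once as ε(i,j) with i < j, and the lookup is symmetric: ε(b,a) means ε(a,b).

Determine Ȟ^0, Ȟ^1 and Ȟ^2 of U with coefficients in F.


Ȟ^0(U;F) ≅ Z; Ȟ^1(U;F) ≅ Z^2; Ȟ^2(U;F) ≅ 0

intersection data:
  U12={x4} U14={x5} U15={x7} U16={x6} U23={x2} U34={x1,x8} U56={x3}
C dims 6,7; δ0: rk 5, SNF 1^5
Ȟ^0 = (6 − 5) − 0 = 1, so Ȟ^0 ≅ Z
Ȟ^1 = (7 − 0) − 5 = 2, so Ȟ^1 ≅ Z^2
Ȟ^2 = (0 − 0) − 0 = 0, so Ȟ^2 ≅ 0


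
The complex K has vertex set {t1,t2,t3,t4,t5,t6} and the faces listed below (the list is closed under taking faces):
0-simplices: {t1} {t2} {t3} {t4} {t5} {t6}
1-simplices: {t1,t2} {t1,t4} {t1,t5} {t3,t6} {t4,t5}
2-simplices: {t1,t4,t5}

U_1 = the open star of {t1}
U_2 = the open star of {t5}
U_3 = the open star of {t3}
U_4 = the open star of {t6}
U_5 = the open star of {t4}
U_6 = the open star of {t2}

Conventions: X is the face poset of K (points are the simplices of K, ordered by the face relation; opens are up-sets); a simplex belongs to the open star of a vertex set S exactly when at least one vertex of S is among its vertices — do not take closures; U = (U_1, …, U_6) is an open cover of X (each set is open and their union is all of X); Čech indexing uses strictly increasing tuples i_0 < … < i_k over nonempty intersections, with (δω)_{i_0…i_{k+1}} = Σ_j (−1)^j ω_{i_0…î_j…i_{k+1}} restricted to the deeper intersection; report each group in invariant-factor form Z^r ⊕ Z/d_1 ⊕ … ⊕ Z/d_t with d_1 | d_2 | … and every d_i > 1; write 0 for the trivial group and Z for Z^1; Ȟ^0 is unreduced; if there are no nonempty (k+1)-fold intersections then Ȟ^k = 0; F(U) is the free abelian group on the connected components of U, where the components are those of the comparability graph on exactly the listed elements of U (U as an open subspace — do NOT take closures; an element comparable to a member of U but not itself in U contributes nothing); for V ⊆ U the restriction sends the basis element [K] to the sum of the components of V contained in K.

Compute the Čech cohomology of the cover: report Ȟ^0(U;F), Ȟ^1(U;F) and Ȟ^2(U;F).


intersection data:
  U1={{t1},{t1,t2},{t1,t4},{t1,t5},{t1,t4,t5}} U2={{t5},{t1,t5},{t4,t5},{t1,t4,t5}} U3={{t3},{t3,t6}} U4={{t6},{t3,t6}} U5={{t4},{t1,t4},{t4,t5},{t1,t4,t5}} U6={{t2},{t1,t2}}
  U12={{t1,t5},{t1,t4,t5}} U15={{t1,t4},{t1,t4,t5}} U16={{t1,t2}} U25={{t4,t5},{t1,t4,t5}} U34={{t3,t6}}
  U125={{t1,t4,t5}}
components per intersection:
  U1: {{t1},{t1,t2},{t1,t4},{t1,t5},{t1,t4,t5}}
  U2: {{t5},{t1,t5},{t4,t5},{t1,t4,t5}}
  U3: {{t3},{t3,t6}}
  U4: {{t6},{t3,t6}}
  U5: {{t4},{t1,t4},{t4,t5},{t1,t4,t5}}
  U6: {{t2},{t1,t2}}
  U12: {{t1,t5},{t1,t4,t5}}
  U15: {{t1,t4},{t1,t4,t5}}
  U16: {{t1,t2}}
  U25: {{t4,t5},{t1,t4,t5}}
  U34: {{t3,t6}}
  U125: {{t1,t4,t5}}
C dims 6,5,1; δ0: rk 4, SNF 1^4; δ1: rk 1, SNF 1^1
Ȟ^0 = (6 − 4) − 0 = 2, so Ȟ^0 ≅ Z^2
Ȟ^1 = (5 − 1) − 4 = 0, so Ȟ^1 ≅ 0
Ȟ^2 = (1 − 0) − 1 = 0, so Ȟ^2 ≅ 0

Ȟ^0 = Z^2; Ȟ^1 = 0; Ȟ^2 = 0


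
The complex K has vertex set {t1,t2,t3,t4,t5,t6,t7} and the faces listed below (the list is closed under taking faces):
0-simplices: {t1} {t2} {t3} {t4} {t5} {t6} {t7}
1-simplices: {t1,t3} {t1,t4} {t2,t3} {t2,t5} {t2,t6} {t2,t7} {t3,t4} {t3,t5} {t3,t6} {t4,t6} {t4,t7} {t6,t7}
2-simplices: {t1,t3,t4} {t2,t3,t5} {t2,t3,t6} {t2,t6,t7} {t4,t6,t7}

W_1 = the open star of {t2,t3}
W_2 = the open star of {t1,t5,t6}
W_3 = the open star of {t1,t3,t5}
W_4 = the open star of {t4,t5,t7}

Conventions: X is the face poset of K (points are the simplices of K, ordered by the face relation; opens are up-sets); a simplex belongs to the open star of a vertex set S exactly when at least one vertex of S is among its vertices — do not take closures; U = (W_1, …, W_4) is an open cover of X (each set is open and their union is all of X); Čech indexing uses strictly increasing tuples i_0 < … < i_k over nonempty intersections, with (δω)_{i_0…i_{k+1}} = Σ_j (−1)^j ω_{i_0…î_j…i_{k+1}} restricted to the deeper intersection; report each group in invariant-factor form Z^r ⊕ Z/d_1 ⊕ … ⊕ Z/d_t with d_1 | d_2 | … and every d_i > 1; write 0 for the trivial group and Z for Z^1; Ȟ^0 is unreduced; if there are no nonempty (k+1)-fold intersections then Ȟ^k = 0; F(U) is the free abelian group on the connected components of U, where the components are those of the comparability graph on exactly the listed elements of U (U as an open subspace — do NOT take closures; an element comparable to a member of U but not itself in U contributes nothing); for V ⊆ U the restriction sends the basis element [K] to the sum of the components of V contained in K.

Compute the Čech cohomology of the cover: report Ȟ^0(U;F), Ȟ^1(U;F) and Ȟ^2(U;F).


Ȟ^0 ≅ Z; Ȟ^1 ≅ Z; Ȟ^2 ≅ 0

nonempty overlaps:
  W1={{t2},{t3},{t1,t3},{t2,t3},{t2,t5},{t2,t6},{t2,t7},{t3,t4},{t3,t5},{t3,t6},{t1,t3,t4},{t2,t3,t5},{t2,t3,t6},{t2,t6,t7}} W2={{t1},{t5},{t6},{t1,t3},{t1,t4},{t2,t5},{t2,t6},{t3,t5},{t3,t6},{t4,t6},{t6,t7},{t1,t3,t4},{t2,t3,t5},{t2,t3,t6},{t2,t6,t7},{t4,t6,t7}} W3={{t1},{t3},{t5},{t1,t3},{t1,t4},{t2,t3},{t2,t5},{t3,t4},{t3,t5},{t3,t6},{t1,t3,t4},{t2,t3,t5},{t2,t3,t6}} W4={{t4},{t5},{t7},{t1,t4},{t2,t5},{t2,t7},{t3,t4},{t3,t5},{t4,t6},{t4,t7},{t6,t7},{t1,t3,t4},{t2,t3,t5},{t2,t6,t7},{t4,t6,t7}}
  W12={{t1,t3},{t2,t5},{t2,t6},{t3,t5},{t3,t6},{t1,t3,t4},{t2,t3,t5},{t2,t3,t6},{t2,t6,t7}} W13={{t3},{t1,t3},{t2,t3},{t2,t5},{t3,t4},{t3,t5},{t3,t6},{t1,t3,t4},{t2,t3,t5},{t2,t3,t6}} W14={{t2,t5},{t2,t7},{t3,t4},{t3,t5},{t1,t3,t4},{t2,t3,t5},{t2,t6,t7}} W23={{t1},{t5},{t1,t3},{t1,t4},{t2,t5},{t3,t5},{t3,t6},{t1,t3,t4},{t2,t3,t5},{t2,t3,t6}} W24={{t5},{t1,t4},{t2,t5},{t3,t5},{t4,t6},{t6,t7},{t1,t3,t4},{t2,t3,t5},{t2,t6,t7},{t4,t6,t7}} W34={{t5},{t1,t4},{t2,t5},{t3,t4},{t3,t5},{t1,t3,t4},{t2,t3,t5}}
  W123={{t1,t3},{t2,t5},{t3,t5},{t3,t6},{t1,t3,t4},{t2,t3,t5},{t2,t3,t6}} W124={{t2,t5},{t3,t5},{t1,t3,t4},{t2,t3,t5},{t2,t6,t7}} W134={{t2,t5},{t3,t4},{t3,t5},{t1,t3,t4},{t2,t3,t5}} W234={{t5},{t1,t4},{t2,t5},{t3,t5},{t1,t3,t4},{t2,t3,t5}}
  W1234={{t2,t5},{t3,t5},{t1,t3,t4},{t2,t3,t5}}
components per intersection:
  W1: {{t2},{t3},{t1,t3},{t2,t3},{t2,t5},{t2,t6},{t2,t7},{t3,t4},{t3,t5},{t3,t6},{t1,t3,t4},{t2,t3,t5},{t2,t3,t6},{t2,t6,t7}}
  W2: {{t1},{t1,t3},{t1,t4},{t1,t3,t4}} {{t5},{t2,t5},{t3,t5},{t2,t3,t5}} {{t6},{t2,t6},{t3,t6},{t4,t6},{t6,t7},{t2,t3,t6},{t2,t6,t7},{t4,t6,t7}}
  W3: {{t1},{t3},{t5},{t1,t3},{t1,t4},{t2,t3},{t2,t5},{t3,t4},{t3,t5},{t3,t6},{t1,t3,t4},{t2,t3,t5},{t2,t3,t6}}
  W4: {{t4},{t7},{t1,t4},{t2,t7},{t3,t4},{t4,t6},{t4,t7},{t6,t7},{t1,t3,t4},{t2,t6,t7},{t4,t6,t7}} {{t5},{t2,t5},{t3,t5},{t2,t3,t5}}
  W12: {{t1,t3},{t1,t3,t4}} {{t2,t5},{t3,t5},{t2,t3,t5}} {{t2,t6},{t3,t6},{t2,t3,t6},{t2,t6,t7}}
  W13: {{t3},{t1,t3},{t2,t3},{t2,t5},{t3,t4},{t3,t5},{t3,t6},{t1,t3,t4},{t2,t3,t5},{t2,t3,t6}}
  W14: {{t2,t5},{t3,t5},{t2,t3,t5}} {{t2,t7},{t2,t6,t7}} {{t3,t4},{t1,t3,t4}}
  W23: {{t1},{t1,t3},{t1,t4},{t1,t3,t4}} {{t5},{t2,t5},{t3,t5},{t2,t3,t5}} {{t3,t6},{t2,t3,t6}}
  W24: {{t5},{t2,t5},{t3,t5},{t2,t3,t5}} {{t1,t4},{t1,t3,t4}} {{t4,t6},{t6,t7},{t2,t6,t7},{t4,t6,t7}}
  W34: {{t5},{t2,t5},{t3,t5},{t2,t3,t5}} {{t1,t4},{t3,t4},{t1,t3,t4}}
  W123: {{t1,t3},{t1,t3,t4}} {{t2,t5},{t3,t5},{t2,t3,t5}} {{t3,t6},{t2,t3,t6}}
  W124: {{t2,t5},{t3,t5},{t2,t3,t5}} {{t1,t3,t4}} {{t2,t6,t7}}
  W134: {{t2,t5},{t3,t5},{t2,t3,t5}} {{t3,t4},{t1,t3,t4}}
  W234: {{t5},{t2,t5},{t3,t5},{t2,t3,t5}} {{t1,t4},{t1,t3,t4}}
  W1234: {{t2,t5},{t3,t5},{t2,t3,t5}} {{t1,t3,t4}}
C dims 7,15,10,2; δ0: rk 6, SNF 1^6; δ1: rk 8, SNF 1^8; δ2: rk 2, SNF 1^2
degree 0: 7−6−0 = 1 → Ȟ^0 ≅ Z
degree 1: 15−8−6 = 1 → Ȟ^1 ≅ Z
degree 2: 10−2−8 = 0 → Ȟ^2 ≅ 0


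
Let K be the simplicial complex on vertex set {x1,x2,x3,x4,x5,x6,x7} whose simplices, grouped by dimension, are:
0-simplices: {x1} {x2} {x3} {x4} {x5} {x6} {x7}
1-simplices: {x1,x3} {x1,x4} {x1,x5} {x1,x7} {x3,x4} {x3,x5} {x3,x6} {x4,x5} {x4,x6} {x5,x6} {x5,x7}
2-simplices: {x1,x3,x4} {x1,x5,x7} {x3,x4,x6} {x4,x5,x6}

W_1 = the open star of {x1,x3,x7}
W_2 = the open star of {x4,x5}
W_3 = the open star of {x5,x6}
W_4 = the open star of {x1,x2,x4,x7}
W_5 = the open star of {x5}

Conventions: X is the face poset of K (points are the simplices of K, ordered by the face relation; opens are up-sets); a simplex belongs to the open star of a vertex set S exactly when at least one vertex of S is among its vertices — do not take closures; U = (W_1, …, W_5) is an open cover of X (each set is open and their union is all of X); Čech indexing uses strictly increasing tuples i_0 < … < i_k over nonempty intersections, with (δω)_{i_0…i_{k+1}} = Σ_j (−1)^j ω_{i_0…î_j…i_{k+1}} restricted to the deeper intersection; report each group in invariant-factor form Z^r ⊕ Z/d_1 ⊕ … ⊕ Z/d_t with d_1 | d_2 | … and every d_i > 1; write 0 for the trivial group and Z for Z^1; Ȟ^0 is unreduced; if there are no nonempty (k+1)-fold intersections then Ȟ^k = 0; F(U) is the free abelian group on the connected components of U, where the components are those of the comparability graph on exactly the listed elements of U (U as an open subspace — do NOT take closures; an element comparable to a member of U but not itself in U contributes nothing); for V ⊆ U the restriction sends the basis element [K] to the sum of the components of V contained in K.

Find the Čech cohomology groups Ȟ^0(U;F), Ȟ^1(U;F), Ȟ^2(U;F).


Ȟ^0(U;F) ≅ Z^2, Ȟ^1(U;F) ≅ Z^2 and Ȟ^2(U;F) ≅ 0

cover nerve:
  W1={{x1},{x3},{x7},{x1,x3},{x1,x4},{x1,x5},{x1,x7},{x3,x4},{x3,x5},{x3,x6},{x5,x7},{x1,x3,x4},{x1,x5,x7},{x3,x4,x6}} W2={{x4},{x5},{x1,x4},{x1,x5},{x3,x4},{x3,x5},{x4,x5},{x4,x6},{x5,x6},{x5,x7},{x1,x3,x4},{x1,x5,x7},{x3,x4,x6},{x4,x5,x6}} W3={{x5},{x6},{x1,x5},{x3,x5},{x3,x6},{x4,x5},{x4,x6},{x5,x6},{x5,x7},{x1,x5,x7},{x3,x4,x6},{x4,x5,x6}} W4={{x1},{x2},{x4},{x7},{x1,x3},{x1,x4},{x1,x5},{x1,x7},{x3,x4},{x4,x5},{x4,x6},{x5,x7},{x1,x3,x4},{x1,x5,x7},{x3,x4,x6},{x4,x5,x6}} W5={{x5},{x1,x5},{x3,x5},{x4,x5},{x5,x6},{x5,x7},{x1,x5,x7},{x4,x5,x6}}
  W12={{x1,x4},{x1,x5},{x3,x4},{x3,x5},{x5,x7},{x1,x3,x4},{x1,x5,x7},{x3,x4,x6}} W13={{x1,x5},{x3,x5},{x3,x6},{x5,x7},{x1,x5,x7},{x3,x4,x6}} W14={{x1},{x7},{x1,x3},{x1,x4},{x1,x5},{x1,x7},{x3,x4},{x5,x7},{x1,x3,x4},{x1,x5,x7},{x3,x4,x6}} W15={{x1,x5},{x3,x5},{x5,x7},{x1,x5,x7}} W23={{x5},{x1,x5},{x3,x5},{x4,x5},{x4,x6},{x5,x6},{x5,x7},{x1,x5,x7},{x3,x4,x6},{x4,x5,x6}} W24={{x4},{x1,x4},{x1,x5},{x3,x4},{x4,x5},{x4,x6},{x5,x7},{x1,x3,x4},{x1,x5,x7},{x3,x4,x6},{x4,x5,x6}} W25={{x5},{x1,x5},{x3,x5},{x4,x5},{x5,x6},{x5,x7},{x1,x5,x7},{x4,x5,x6}} W34={{x1,x5},{x4,x5},{x4,x6},{x5,x7},{x1,x5,x7},{x3,x4,x6},{x4,x5,x6}} W35={{x5},{x1,x5},{x3,x5},{x4,x5},{x5,x6},{x5,x7},{x1,x5,x7},{x4,x5,x6}} W45={{x1,x5},{x4,x5},{x5,x7},{x1,x5,x7},{x4,x5,x6}}
  W123={{x1,x5},{x3,x5},{x5,x7},{x1,x5,x7},{x3,x4,x6}} W124={{x1,x4},{x1,x5},{x3,x4},{x5,x7},{x1,x3,x4},{x1,x5,x7},{x3,x4,x6}} W125={{x1,x5},{x3,x5},{x5,x7},{x1,x5,x7}} W134={{x1,x5},{x5,x7},{x1,x5,x7},{x3,x4,x6}} W135={{x1,x5},{x3,x5},{x5,x7},{x1,x5,x7}} W145={{x1,x5},{x5,x7},{x1,x5,x7}} W234={{x1,x5},{x4,x5},{x4,x6},{x5,x7},{x1,x5,x7},{x3,x4,x6},{x4,x5,x6}} W235={{x5},{x1,x5},{x3,x5},{x4,x5},{x5,x6},{x5,x7},{x1,x5,x7},{x4,x5,x6}} W245={{x1,x5},{x4,x5},{x5,x7},{x1,x5,x7},{x4,x5,x6}} W345={{x1,x5},{x4,x5},{x5,x7},{x1,x5,x7},{x4,x5,x6}}
  W1234={{x1,x5},{x5,x7},{x1,x5,x7},{x3,x4,x6}} W1235={{x1,x5},{x3,x5},{x5,x7},{x1,x5,x7}} W1245={{x1,x5},{x5,x7},{x1,x5,x7}} W1345={{x1,x5},{x5,x7},{x1,x5,x7}} W2345={{x1,x5},{x4,x5},{x5,x7},{x1,x5,x7},{x4,x5,x6}}
  W12345={{x1,x5},{x5,x7},{x1,x5,x7}}
components per intersection:
  W1: {{x1},{x3},{x7},{x1,x3},{x1,x4},{x1,x5},{x1,x7},{x3,x4},{x3,x5},{x3,x6},{x5,x7},{x1,x3,x4},{x1,x5,x7},{x3,x4,x6}}
  W2: {{x4},{x5},{x1,x4},{x1,x5},{x3,x4},{x3,x5},{x4,x5},{x4,x6},{x5,x6},{x5,x7},{x1,x3,x4},{x1,x5,x7},{x3,x4,x6},{x4,x5,x6}}
  W3: {{x5},{x6},{x1,x5},{x3,x5},{x3,x6},{x4,x5},{x4,x6},{x5,x6},{x5,x7},{x1,x5,x7},{x3,x4,x6},{x4,x5,x6}}
  W4: {{x1},{x4},{x7},{x1,x3},{x1,x4},{x1,x5},{x1,x7},{x3,x4},{x4,x5},{x4,x6},{x5,x7},{x1,x3,x4},{x1,x5,x7},{x3,x4,x6},{x4,x5,x6}} {{x2}}
  W5: {{x5},{x1,x5},{x3,x5},{x4,x5},{x5,x6},{x5,x7},{x1,x5,x7},{x4,x5,x6}}
  W12: {{x1,x4},{x3,x4},{x1,x3,x4},{x3,x4,x6}} {{x1,x5},{x5,x7},{x1,x5,x7}} {{x3,x5}}
  W13: {{x1,x5},{x5,x7},{x1,x5,x7}} {{x3,x5}} {{x3,x6},{x3,x4,x6}}
  W14: {{x1},{x7},{x1,x3},{x1,x4},{x1,x5},{x1,x7},{x3,x4},{x5,x7},{x1,x3,x4},{x1,x5,x7},{x3,x4,x6}}
  W15: {{x1,x5},{x5,x7},{x1,x5,x7}} {{x3,x5}}
  W23: {{x5},{x1,x5},{x3,x5},{x4,x5},{x4,x6},{x5,x6},{x5,x7},{x1,x5,x7},{x3,x4,x6},{x4,x5,x6}}
  W24: {{x4},{x1,x4},{x3,x4},{x4,x5},{x4,x6},{x1,x3,x4},{x3,x4,x6},{x4,x5,x6}} {{x1,x5},{x5,x7},{x1,x5,x7}}
  W25: {{x5},{x1,x5},{x3,x5},{x4,x5},{x5,x6},{x5,x7},{x1,x5,x7},{x4,x5,x6}}
  W34: {{x1,x5},{x5,x7},{x1,x5,x7}} {{x4,x5},{x4,x6},{x3,x4,x6},{x4,x5,x6}}
  W35: {{x5},{x1,x5},{x3,x5},{x4,x5},{x5,x6},{x5,x7},{x1,x5,x7},{x4,x5,x6}}
  W45: {{x1,x5},{x5,x7},{x1,x5,x7}} {{x4,x5},{x4,x5,x6}}
  W123: {{x1,x5},{x5,x7},{x1,x5,x7}} {{x3,x5}} {{x3,x4,x6}}
  W124: {{x1,x4},{x3,x4},{x1,x3,x4},{x3,x4,x6}} {{x1,x5},{x5,x7},{x1,x5,x7}}
  W125: {{x1,x5},{x5,x7},{x1,x5,x7}} {{x3,x5}}
  W134: {{x1,x5},{x5,x7},{x1,x5,x7}} {{x3,x4,x6}}
  W135: {{x1,x5},{x5,x7},{x1,x5,x7}} {{x3,x5}}
  W145: {{x1,x5},{x5,x7},{x1,x5,x7}}
  W234: {{x1,x5},{x5,x7},{x1,x5,x7}} {{x4,x5},{x4,x6},{x3,x4,x6},{x4,x5,x6}}
  W235: {{x5},{x1,x5},{x3,x5},{x4,x5},{x5,x6},{x5,x7},{x1,x5,x7},{x4,x5,x6}}
  W245: {{x1,x5},{x5,x7},{x1,x5,x7}} {{x4,x5},{x4,x5,x6}}
  W345: {{x1,x5},{x5,x7},{x1,x5,x7}} {{x4,x5},{x4,x5,x6}}
  W1234: {{x1,x5},{x5,x7},{x1,x5,x7}} {{x3,x4,x6}}
  W1235: {{x1,x5},{x5,x7},{x1,x5,x7}} {{x3,x5}}
  W1245: {{x1,x5},{x5,x7},{x1,x5,x7}}
  W1345: {{x1,x5},{x5,x7},{x1,x5,x7}}
  W2345: {{x1,x5},{x5,x7},{x1,x5,x7}} {{x4,x5},{x4,x5,x6}}
  W12345: {{x1,x5},{x5,x7},{x1,x5,x7}}
C dims 6,18,19,8; δ0: rk 4, SNF 1^4; δ1: rk 12, SNF 1^12; δ2: rk 7, SNF 1^7
Ȟ^0: (6−4)−0=2 ⇒ Z^2
Ȟ^1: (18−12)−4=2 ⇒ Z^2
Ȟ^2: (19−7)−12=0 ⇒ 0
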